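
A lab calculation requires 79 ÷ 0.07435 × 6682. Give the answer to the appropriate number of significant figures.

7.1 × 10^6

79 ÷ 0.07435 × 6682 = 7099905.85071…
Multiplication/division keeps the fewest significant figures: 79 → 2 s.f., 0.07435 → 4 s.f., 6682 → 4 s.f.; limit is 2.
Rounded to 2 significant figures: 7.1 × 10^6.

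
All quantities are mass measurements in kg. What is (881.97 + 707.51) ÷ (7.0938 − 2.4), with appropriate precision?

3.4 × 10²

881.97 + 707.51 = 1589.48, limited to 2 d.p. → 6 s.f.; 7.0938 − 2.4 = 4.6938, limited to 1 d.p. → 2 s.f.
Carrying full precision, 1589.48 ÷ 4.6938 = 338.633942648…; keep min(6, 2) = 2 s.f.
Rounded to 2 significant figures: 3.4 × 10².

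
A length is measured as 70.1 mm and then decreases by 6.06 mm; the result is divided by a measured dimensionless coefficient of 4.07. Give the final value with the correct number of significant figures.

15.7 mm

70.1 mm − 6.06 mm = 64.04 mm; the difference is limited to 1 decimal place (3 s.f.).
Carrying full precision, 64.04 ÷ 4.07 = 15.7346437346… mm; 4.07 has 3 s.f., so the result keeps min(3, 3) = 3 s.f.
Rounded to 3 significant figures: 15.7 mm.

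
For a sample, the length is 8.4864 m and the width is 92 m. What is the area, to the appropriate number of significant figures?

area = 8.4864 m × 92 m = 780.7488 m².
8.4864 has 5 significant figures; 92 has 2.
Division/multiplication keeps the fewest: 2 significant figures.
Rounded: 7.8 × 10^2 m².

7.8 × 10^2 m²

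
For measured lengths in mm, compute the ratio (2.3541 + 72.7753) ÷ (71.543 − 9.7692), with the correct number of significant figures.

1.2162

2.3541 + 72.7753 = 75.1294, limited to 4 d.p. → 6 s.f.; 71.543 − 9.7692 = 61.7738, limited to 3 d.p. → 5 s.f.
Carrying full precision, 75.1294 ÷ 61.7738 = 1.21620169068…; keep min(6, 5) = 5 s.f.
Rounded to 5 significant figures: 1.2162.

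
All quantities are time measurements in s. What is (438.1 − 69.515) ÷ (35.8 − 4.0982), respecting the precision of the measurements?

438.1 − 69.515 = 368.585, limited to 1 d.p. → 4 s.f.; 35.8 − 4.0982 = 31.7018, limited to 1 d.p. → 3 s.f.
Carrying full precision, 368.585 ÷ 31.7018 = 11.6266268792…; keep min(4, 3) = 3 s.f.
Rounded to 3 significant figures: 11.6.

11.6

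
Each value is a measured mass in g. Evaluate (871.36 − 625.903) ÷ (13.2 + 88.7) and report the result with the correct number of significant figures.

2.409

871.36 − 625.903 = 245.457, limited to 2 d.p. → 5 s.f.; 13.2 + 88.7 = 101.9, limited to 1 d.p. → 4 s.f.
Carrying full precision, 245.457 ÷ 101.9 = 2.40880274779…; keep min(5, 4) = 4 s.f.
Rounded to 4 significant figures: 2.409.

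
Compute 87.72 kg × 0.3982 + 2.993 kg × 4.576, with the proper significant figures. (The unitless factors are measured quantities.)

87.72 × 0.3982 = 34.930104 → 34.93 kg (4 s.f., last digit at the 10^-2 place).
2.993 × 4.576 = 13.695968 → 13.70 kg (4 s.f., last digit at the 10^-2 place).
Sum: 48.626072 kg; keep the coarser place, 10^-2.
Result: 48.63 kg.

48.63 kg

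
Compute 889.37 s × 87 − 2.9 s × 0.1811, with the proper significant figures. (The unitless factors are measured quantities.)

889.37 × 87 = 77375.19 → 7.7 × 10⁴ s (2 s.f., last digit at the 10^3 place).
2.9 × 0.1811 = 0.52519 → 5.3 × 10⁻¹ s (2 s.f., last digit at the 10^-2 place).
Difference: 77374.66481 s; keep the coarser place, 10^3.
Result: 7.7 × 10⁴ s.

7.7 × 10⁴ s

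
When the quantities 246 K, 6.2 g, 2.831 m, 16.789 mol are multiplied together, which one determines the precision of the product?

246 K → 3 s.f.; 6.2 g → 2 s.f.; 2.831 m → 4 s.f.; 16.789 mol → 5 s.f.
The fewest is 2 significant figures, from 6.2 g.

6.2 g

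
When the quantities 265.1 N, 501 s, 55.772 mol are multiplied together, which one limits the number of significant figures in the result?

501 s

265.1 N → 4 s.f.; 501 s → 3 s.f.; 55.772 mol → 5 s.f.
The fewest is 3 significant figures, from 501 s.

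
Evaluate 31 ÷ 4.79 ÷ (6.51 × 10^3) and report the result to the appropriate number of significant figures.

31 ÷ 4.79 ÷ (6.51 × 10^3) = 0.000994134605826…
Multiplication/division keeps the fewest significant figures: 31 → 2 s.f., 4.79 → 3 s.f., 6.51 × 10^3 → 3 s.f.; limit is 2.
Rounded to 2 significant figures: 9.9 × 10^-4.

9.9 × 10^-4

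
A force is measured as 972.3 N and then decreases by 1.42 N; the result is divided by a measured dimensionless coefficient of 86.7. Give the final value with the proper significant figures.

972.3 N − 1.42 N = 970.88 N; the difference is limited to 1 decimal place (4 s.f.).
Carrying full precision, 970.88 ÷ 86.7 = 11.1981545559… N; 86.7 has 3 s.f., so the result keeps min(4, 3) = 3 s.f.
Rounded to 3 significant figures: 11.2 N.

11.2 N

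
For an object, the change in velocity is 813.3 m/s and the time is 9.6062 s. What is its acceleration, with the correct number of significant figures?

84.66 m/s²

acceleration = 813.3 m/s ÷ 9.6062 s = 84.6640711207… m/s².
813.3 has 4 significant figures; 9.6062 has 5.
Division/multiplication keeps the fewest: 4 significant figures.
Rounded: 84.66 m/s².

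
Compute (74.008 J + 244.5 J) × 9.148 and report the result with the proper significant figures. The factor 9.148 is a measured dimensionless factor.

2914 J

74.008 J + 244.5 J = 318.508 J; the sum is limited to 1 decimal place (4 s.f.).
Carrying full precision, 318.508 × 9.148 = 2913.711184 J; 9.148 has 4 s.f., so the result keeps min(4, 4) = 4 s.f.
Rounded to 4 significant figures: 2914 J.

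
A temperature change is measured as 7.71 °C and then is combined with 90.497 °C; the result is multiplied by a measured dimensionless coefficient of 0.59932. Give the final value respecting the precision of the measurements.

7.71 °C + 90.497 °C = 98.207 °C; the sum is limited to 2 decimal places (4 s.f.).
Carrying full precision, 98.207 × 0.59932 = 58.85741924 °C; 0.59932 has 5 s.f., so the result keeps min(4, 5) = 4 s.f.
Rounded to 4 significant figures: 58.86 °C.

58.86 °C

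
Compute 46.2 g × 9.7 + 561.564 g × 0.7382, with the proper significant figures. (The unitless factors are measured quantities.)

46.2 × 9.7 = 448.14 → 4.5 × 10^2 g (2 s.f., last digit at the 10^1 place).
561.564 × 0.7382 = 414.5465448 → 414.5 g (4 s.f., last digit at the 10^-1 place).
Sum: 862.6865448 g; keep the coarser place, 10^1.
Result: 8.6 × 10^2 g.

8.6 × 10^2 g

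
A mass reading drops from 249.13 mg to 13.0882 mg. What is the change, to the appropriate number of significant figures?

236.04 mg

249.13 mg − 13.0882 mg = 236.0418 mg.
Addition/subtraction keeps the fewest decimal places: 249.13 → 2 decimal places, 13.0882 → 4 decimal places; limit is 2.
Rounded to 2 decimal places: 236.04 mg.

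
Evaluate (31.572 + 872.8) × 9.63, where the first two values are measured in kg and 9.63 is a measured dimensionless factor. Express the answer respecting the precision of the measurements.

31.572 kg + 872.8 kg = 904.372 kg; the sum is limited to 1 decimal place (4 s.f.).
Carrying full precision, 904.372 × 9.63 = 8709.10236 kg; 9.63 has 3 s.f., so the result keeps min(4, 3) = 3 s.f.
Rounded to 3 significant figures: 8.71 × 10³ kg.

8.71 × 10³ kg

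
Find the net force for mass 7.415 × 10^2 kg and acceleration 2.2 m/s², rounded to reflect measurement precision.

1.6 × 10^3 N

net force = 7.415 × 10^2 kg × 2.2 m/s² = 1631.3 N.
7.415 × 10^2 has 4 significant figures; 2.2 has 2.
Division/multiplication keeps the fewest: 2 significant figures.
Rounded: 1.6 × 10^3 N.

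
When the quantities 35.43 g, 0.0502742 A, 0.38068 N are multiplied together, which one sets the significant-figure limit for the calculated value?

35.43 g

35.43 g → 4 s.f.; 0.0502742 A → 6 s.f.; 0.38068 N → 5 s.f.
The fewest is 4 significant figures, from 35.43 g.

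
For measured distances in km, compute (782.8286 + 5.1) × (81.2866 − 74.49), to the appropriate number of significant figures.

782.8286 + 5.1 = 787.9286, limited to 1 d.p. → 4 s.f.; 81.2866 − 74.49 = 6.7966, limited to 2 d.p. → 3 s.f.
Carrying full precision, 787.9286 × 6.7966 = 5355.23552276; keep min(4, 3) = 3 s.f.
Rounded to 3 significant figures: 5.36 × 10^3 km².

5.36 × 10^3 km²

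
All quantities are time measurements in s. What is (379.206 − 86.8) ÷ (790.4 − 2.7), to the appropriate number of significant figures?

379.206 − 86.8 = 292.406, limited to 1 d.p. → 4 s.f.; 790.4 − 2.7 = 787.7, limited to 1 d.p. → 4 s.f.
Carrying full precision, 292.406 ÷ 787.7 = 0.371214929542…; keep min(4, 4) = 4 s.f.
Rounded to 4 significant figures: 3.712 × 10⁻¹.

3.712 × 10⁻¹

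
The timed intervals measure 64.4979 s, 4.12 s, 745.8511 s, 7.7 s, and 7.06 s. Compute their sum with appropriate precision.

64.4979 s + 4.12 s + 745.8511 s + 7.7 s + 7.06 s = 829.2290 s.
Addition/subtraction keeps the fewest decimal places: 64.4979 → 4 decimal places, 4.12 → 2 decimal places, 745.8511 → 4 decimal places, 7.7 → 1 decimal place, 7.06 → 2 decimal places; limit is 1.
Rounded to 1 decimal place: 829.2 s.

829.2 s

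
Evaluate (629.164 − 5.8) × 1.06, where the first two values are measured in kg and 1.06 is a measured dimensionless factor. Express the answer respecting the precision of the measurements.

661 kg

629.164 kg − 5.8 kg = 623.364 kg; the difference is limited to 1 decimal place (4 s.f.).
Carrying full precision, 623.364 × 1.06 = 660.76584 kg; 1.06 has 3 s.f., so the result keeps min(4, 3) = 3 s.f.
Rounded to 3 significant figures: 661 kg.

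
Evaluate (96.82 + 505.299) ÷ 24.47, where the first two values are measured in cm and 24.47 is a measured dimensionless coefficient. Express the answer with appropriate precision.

24.61 cm

96.82 cm + 505.299 cm = 602.119 cm; the sum is limited to 2 decimal places (5 s.f.).
Carrying full precision, 602.119 ÷ 24.47 = 24.6064160196… cm; 24.47 has 4 s.f., so the result keeps min(5, 4) = 4 s.f.
Rounded to 4 significant figures: 24.61 cm.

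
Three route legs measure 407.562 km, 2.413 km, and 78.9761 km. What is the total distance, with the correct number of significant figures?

488.951 km

407.562 km + 2.413 km + 78.9761 km = 488.9511 km.
Addition/subtraction keeps the fewest decimal places: 407.562 → 3 decimal places, 2.413 → 3 decimal places, 78.9761 → 4 decimal places; limit is 3.
Rounded to 3 decimal places: 488.951 km.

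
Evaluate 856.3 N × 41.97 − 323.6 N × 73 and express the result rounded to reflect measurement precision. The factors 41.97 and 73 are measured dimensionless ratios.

856.3 × 41.97 = 35938.911 → 3.594 × 10⁴ N (4 s.f., last digit at the 10^1 place).
323.6 × 73 = 23622.8 → 2.4 × 10⁴ N (2 s.f., last digit at the 10^3 place).
Difference: 12316.111 N; keep the coarser place, 10^3.
Result: 1.2 × 10⁴ N.

1.2 × 10⁴ N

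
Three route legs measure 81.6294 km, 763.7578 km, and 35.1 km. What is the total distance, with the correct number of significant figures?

81.6294 km + 763.7578 km + 35.1 km = 880.4872 km.
Addition/subtraction keeps the fewest decimal places: 81.6294 → 4 decimal places, 763.7578 → 4 decimal places, 35.1 → 1 decimal place; limit is 1.
Rounded to 1 decimal place: 880.5 km.

880.5 km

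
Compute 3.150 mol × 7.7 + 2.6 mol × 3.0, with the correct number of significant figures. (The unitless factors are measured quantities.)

32 mol

3.150 × 7.7 = 24.255 → 24 mol (2 s.f., last digit at the 10^0 place).
2.6 × 3.0 = 7.8 → 7.8 mol (2 s.f., last digit at the 10^-1 place).
Sum: 32.055 mol; keep the coarser place, 10^0.
Result: 32 mol.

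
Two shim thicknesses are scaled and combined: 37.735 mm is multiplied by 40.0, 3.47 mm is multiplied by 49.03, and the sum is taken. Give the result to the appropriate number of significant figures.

1.68 × 10^3 mm

37.735 × 40.0 = 1509.4 → 1.51 × 10^3 mm (3 s.f., last digit at the 10^1 place).
3.47 × 49.03 = 170.1341 → 170. mm (3 s.f., last digit at the 10^0 place).
Sum: 1679.5341 mm; keep the coarser place, 10^1.
Result: 1.68 × 10^3 mm.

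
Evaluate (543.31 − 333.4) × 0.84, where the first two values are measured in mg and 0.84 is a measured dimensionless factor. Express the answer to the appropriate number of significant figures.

1.8 × 10² mg

543.31 mg − 333.4 mg = 209.91 mg; the difference is limited to 1 decimal place (4 s.f.).
Carrying full precision, 209.91 × 0.84 = 176.3244 mg; 0.84 has 2 s.f., so the result keeps min(4, 2) = 2 s.f.
Rounded to 2 significant figures: 1.8 × 10² mg.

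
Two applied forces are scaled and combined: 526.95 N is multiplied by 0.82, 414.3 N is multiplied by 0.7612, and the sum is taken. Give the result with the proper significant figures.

7.5 × 10² N

526.95 × 0.82 = 432.099 → 4.3 × 10² N (2 s.f., last digit at the 10^1 place).
414.3 × 0.7612 = 315.36516 → 315.4 N (4 s.f., last digit at the 10^-1 place).
Sum: 747.46416 N; keep the coarser place, 10^1.
Result: 7.5 × 10² N.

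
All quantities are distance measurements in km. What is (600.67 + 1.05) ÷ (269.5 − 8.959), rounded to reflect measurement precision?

2.310

600.67 + 1.05 = 601.72, limited to 2 d.p. → 5 s.f.; 269.5 − 8.959 = 260.541, limited to 1 d.p. → 4 s.f.
Carrying full precision, 601.72 ÷ 260.541 = 2.30950215129…; keep min(5, 4) = 4 s.f.
Rounded to 4 significant figures: 2.310.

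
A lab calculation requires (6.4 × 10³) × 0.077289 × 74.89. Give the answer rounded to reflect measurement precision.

(6.4 × 10³) × 0.077289 × 74.89 = 37044.308544
Multiplication/division keeps the fewest significant figures: 6.4 × 10³ → 2 s.f., 0.077289 → 5 s.f., 74.89 → 4 s.f.; limit is 2.
Rounded to 2 significant figures: 3.7 × 10⁴.

3.7 × 10⁴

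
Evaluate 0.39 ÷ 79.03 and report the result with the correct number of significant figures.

0.39 ÷ 79.03 = 0.00493483487283…
Multiplication/division keeps the fewest significant figures: 0.39 → 2 s.f., 79.03 → 4 s.f.; limit is 2.
Rounded to 2 significant figures: 4.9 × 10^-3.

4.9 × 10^-3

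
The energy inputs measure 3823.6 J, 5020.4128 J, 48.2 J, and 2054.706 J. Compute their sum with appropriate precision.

10946.9 J

3823.6 J + 5020.4128 J + 48.2 J + 2054.706 J = 10946.9188 J.
Addition/subtraction keeps the fewest decimal places: 3823.6 → 1 decimal place, 5020.4128 → 4 decimal places, 48.2 → 1 decimal place, 2054.706 → 3 decimal places; limit is 1.
Rounded to 1 decimal place: 10946.9 J.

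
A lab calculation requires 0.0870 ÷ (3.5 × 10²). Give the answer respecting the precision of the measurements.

0.0870 ÷ (3.5 × 10²) = 0.000248571428571…
Multiplication/division keeps the fewest significant figures: 0.0870 → 3 s.f., 3.5 × 10² → 2 s.f.; limit is 2.
Rounded to 2 significant figures: 2.5 × 10⁻⁴.

2.5 × 10⁻⁴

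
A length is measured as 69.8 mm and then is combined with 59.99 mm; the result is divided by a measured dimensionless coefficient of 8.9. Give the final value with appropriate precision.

15 mm

69.8 mm + 59.99 mm = 129.79 mm; the sum is limited to 1 decimal place (4 s.f.).
Carrying full precision, 129.79 ÷ 8.9 = 14.5831460674… mm; 8.9 has 2 s.f., so the result keeps min(4, 2) = 2 s.f.
Rounded to 2 significant figures: 15 mm.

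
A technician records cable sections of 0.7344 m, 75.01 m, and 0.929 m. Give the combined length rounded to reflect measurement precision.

76.67 m

0.7344 m + 75.01 m + 0.929 m = 76.6734 m.
Addition/subtraction keeps the fewest decimal places: 0.7344 → 4 decimal places, 75.01 → 2 decimal places, 0.929 → 3 decimal places; limit is 2.
Rounded to 2 decimal places: 76.67 m.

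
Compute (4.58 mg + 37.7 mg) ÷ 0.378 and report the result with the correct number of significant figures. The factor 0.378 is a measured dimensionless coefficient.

112 mg

4.58 mg + 37.7 mg = 42.28 mg; the sum is limited to 1 decimal place (3 s.f.).
Carrying full precision, 42.28 ÷ 0.378 = 111.851851852… mg; 0.378 has 3 s.f., so the result keeps min(3, 3) = 3 s.f.
Rounded to 3 significant figures: 112 mg.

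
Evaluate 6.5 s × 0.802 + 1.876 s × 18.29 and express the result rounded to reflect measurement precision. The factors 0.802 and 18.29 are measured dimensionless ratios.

6.5 × 0.802 = 5.213 → 5.2 s (2 s.f., last digit at the 10^-1 place).
1.876 × 18.29 = 34.31204 → 34.31 s (4 s.f., last digit at the 10^-2 place).
Sum: 39.52504 s; keep the coarser place, 10^-1.
Result: 39.5 s.

39.5 s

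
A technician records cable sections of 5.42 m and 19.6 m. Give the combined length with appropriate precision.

5.42 m + 19.6 m = 25.02 m.
Addition/subtraction keeps the fewest decimal places: 5.42 → 2 decimal places, 19.6 → 1 decimal place; limit is 1.
Rounded to 1 decimal place: 25.0 m.

25.0 m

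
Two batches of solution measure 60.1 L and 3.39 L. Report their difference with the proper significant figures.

56.7 L

60.1 L − 3.39 L = 56.71 L.
Addition/subtraction keeps the fewest decimal places: 60.1 → 1 decimal place, 3.39 → 2 decimal places; limit is 1.
Rounded to 1 decimal place: 56.7 L.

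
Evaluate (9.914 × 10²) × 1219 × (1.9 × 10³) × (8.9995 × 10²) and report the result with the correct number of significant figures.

(9.914 × 10²) × 1219 × (1.9 × 10³) × (8.9995 × 10²) = 2.06644857692 × 10^12…
Multiplication/division keeps the fewest significant figures: 9.914 × 10² → 4 s.f., 1219 → 4 s.f., 1.9 × 10³ → 2 s.f., 8.9995 × 10² → 5 s.f.; limit is 2.
Rounded to 2 significant figures: 2.1 × 10¹².

2.1 × 10¹²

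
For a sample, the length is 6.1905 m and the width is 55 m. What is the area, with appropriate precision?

3.4 × 10² m²

area = 6.1905 m × 55 m = 340.4775 m².
6.1905 has 5 significant figures; 55 has 2.
Division/multiplication keeps the fewest: 2 significant figures.
Rounded: 3.4 × 10² m².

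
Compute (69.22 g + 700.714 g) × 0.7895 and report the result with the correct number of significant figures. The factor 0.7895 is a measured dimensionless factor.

69.22 g + 700.714 g = 769.934 g; the sum is limited to 2 decimal places (5 s.f.).
Carrying full precision, 769.934 × 0.7895 = 607.862893 g; 0.7895 has 4 s.f., so the result keeps min(5, 4) = 4 s.f.
Rounded to 4 significant figures: 6.079 × 10^2 g.

6.079 × 10^2 g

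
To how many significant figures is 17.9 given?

3

17.9: every digit is nonzero and significant.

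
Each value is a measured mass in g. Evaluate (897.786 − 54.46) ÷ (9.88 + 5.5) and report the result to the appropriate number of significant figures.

54.8

897.786 − 54.46 = 843.326, limited to 2 d.p. → 5 s.f.; 9.88 + 5.5 = 15.38, limited to 1 d.p. → 3 s.f.
Carrying full precision, 843.326 ÷ 15.38 = 54.8326397919…; keep min(5, 3) = 3 s.f.
Rounded to 3 significant figures: 54.8.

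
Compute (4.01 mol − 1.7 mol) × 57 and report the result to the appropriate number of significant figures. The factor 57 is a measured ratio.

1.3 × 10² mol

4.01 mol − 1.7 mol = 2.31 mol; the difference is limited to 1 decimal place (2 s.f.).
Carrying full precision, 2.31 × 57 = 131.67 mol; 57 has 2 s.f., so the result keeps min(2, 2) = 2 s.f.
Rounded to 2 significant figures: 1.3 × 10² mol.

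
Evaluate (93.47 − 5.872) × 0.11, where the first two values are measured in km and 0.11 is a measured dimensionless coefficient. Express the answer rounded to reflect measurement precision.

9.6 km

93.47 km − 5.872 km = 87.598 km; the difference is limited to 2 decimal places (4 s.f.).
Carrying full precision, 87.598 × 0.11 = 9.63578 km; 0.11 has 2 s.f., so the result keeps min(4, 2) = 2 s.f.
Rounded to 2 significant figures: 9.6 km.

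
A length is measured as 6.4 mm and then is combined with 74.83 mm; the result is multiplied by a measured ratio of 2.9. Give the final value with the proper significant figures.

2.4 × 10^2 mm

6.4 mm + 74.83 mm = 81.23 mm; the sum is limited to 1 decimal place (3 s.f.).
Carrying full precision, 81.23 × 2.9 = 235.567 mm; 2.9 has 2 s.f., so the result keeps min(3, 2) = 2 s.f.
Rounded to 2 significant figures: 2.4 × 10^2 mm.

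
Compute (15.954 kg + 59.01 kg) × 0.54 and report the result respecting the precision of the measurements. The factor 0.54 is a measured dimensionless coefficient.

4.0 × 10¹ kg

15.954 kg + 59.01 kg = 74.964 kg; the sum is limited to 2 decimal places (4 s.f.).
Carrying full precision, 74.964 × 0.54 = 40.48056 kg; 0.54 has 2 s.f., so the result keeps min(4, 2) = 2 s.f.
Rounded to 2 significant figures: 4.0 × 10¹ kg.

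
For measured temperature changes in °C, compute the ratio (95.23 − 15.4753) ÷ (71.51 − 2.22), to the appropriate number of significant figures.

1.151

95.23 − 15.4753 = 79.7547, limited to 2 d.p. → 4 s.f.; 71.51 − 2.22 = 69.29, limited to 2 d.p. → 4 s.f.
Carrying full precision, 79.7547 ÷ 69.29 = 1.15102756531…; keep min(4, 4) = 4 s.f.
Rounded to 4 significant figures: 1.151.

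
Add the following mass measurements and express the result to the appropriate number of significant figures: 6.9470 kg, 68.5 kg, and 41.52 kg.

6.9470 kg + 68.5 kg + 41.52 kg = 116.9670 kg.
Addition/subtraction keeps the fewest decimal places: 6.9470 → 4 decimal places, 68.5 → 1 decimal place, 41.52 → 2 decimal places; limit is 1.
Rounded to 1 decimal place: 117.0 kg.

117.0 kg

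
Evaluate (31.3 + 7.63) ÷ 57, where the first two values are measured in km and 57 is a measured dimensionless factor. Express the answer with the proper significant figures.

31.3 km + 7.63 km = 38.93 km; the sum is limited to 1 decimal place (3 s.f.).
Carrying full precision, 38.93 ÷ 57 = 0.68298245614… km; 57 has 2 s.f., so the result keeps min(3, 2) = 2 s.f.
Rounded to 2 significant figures: 0.68 km.

0.68 km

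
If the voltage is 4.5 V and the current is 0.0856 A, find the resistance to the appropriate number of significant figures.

resistance = 4.5 V ÷ 0.0856 A = 52.5700934579… Ω.
4.5 has 2 significant figures; 0.0856 has 3.
Division/multiplication keeps the fewest: 2 significant figures.
Rounded: 53 Ω.

53 Ω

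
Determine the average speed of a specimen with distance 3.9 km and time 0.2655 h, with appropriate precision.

15 km/h

average speed = 3.9 km ÷ 0.2655 h = 14.6892655367… km/h.
3.9 has 2 significant figures; 0.2655 has 4.
Division/multiplication keeps the fewest: 2 significant figures.
Rounded: 15 km/h.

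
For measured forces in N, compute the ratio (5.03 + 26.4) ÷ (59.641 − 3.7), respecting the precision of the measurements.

0.562

5.03 + 26.4 = 31.43, limited to 1 d.p. → 3 s.f.; 59.641 − 3.7 = 55.941, limited to 1 d.p. → 3 s.f.
Carrying full precision, 31.43 ÷ 55.941 = 0.561841940616…; keep min(3, 3) = 3 s.f.
Rounded to 3 significant figures: 0.562.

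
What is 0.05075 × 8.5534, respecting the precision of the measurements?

0.05075 × 8.5534 = 0.43408505
Multiplication/division keeps the fewest significant figures: 0.05075 → 4 s.f., 8.5534 → 5 s.f.; limit is 4.
Rounded to 4 significant figures: 0.4341.

0.4341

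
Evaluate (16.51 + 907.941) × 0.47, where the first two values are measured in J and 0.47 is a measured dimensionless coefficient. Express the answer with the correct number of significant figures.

16.51 J + 907.941 J = 924.451 J; the sum is limited to 2 decimal places (5 s.f.).
Carrying full precision, 924.451 × 0.47 = 434.49197 J; 0.47 has 2 s.f., so the result keeps min(5, 2) = 2 s.f.
Rounded to 2 significant figures: 4.3 × 10² J.

4.3 × 10² J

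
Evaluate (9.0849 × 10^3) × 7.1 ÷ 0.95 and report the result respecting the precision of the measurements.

(9.0849 × 10^3) × 7.1 ÷ 0.95 = 67897.6736842…
Multiplication/division keeps the fewest significant figures: 9.0849 × 10^3 → 5 s.f., 7.1 → 2 s.f., 0.95 → 2 s.f.; limit is 2.
Rounded to 2 significant figures: 6.8 × 10^4.

6.8 × 10^4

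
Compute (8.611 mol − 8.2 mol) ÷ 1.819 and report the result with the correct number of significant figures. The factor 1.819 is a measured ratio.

8.611 mol − 8.2 mol = 0.411 mol; the difference is limited to 1 decimal place (1 s.f.).
Carrying full precision, 0.411 ÷ 1.819 = 0.225948323255… mol; 1.819 has 4 s.f., so the result keeps min(1, 4) = 1 s.f.
Rounded to 1 significant figure: 2 × 10^-1 mol.

2 × 10^-1 mol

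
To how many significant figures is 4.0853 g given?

4.0853: zeros between nonzero digits are significant.

5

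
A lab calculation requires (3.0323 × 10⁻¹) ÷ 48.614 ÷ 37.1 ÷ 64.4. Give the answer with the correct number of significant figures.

(3.0323 × 10⁻¹) ÷ 48.614 ÷ 37.1 ÷ 64.4 = 0.00000261066431157…
Multiplication/division keeps the fewest significant figures: 3.0323 × 10⁻¹ → 5 s.f., 48.614 → 5 s.f., 37.1 → 3 s.f., 64.4 → 3 s.f.; limit is 3.
Rounded to 3 significant figures: 2.61 × 10⁻⁶.

2.61 × 10⁻⁶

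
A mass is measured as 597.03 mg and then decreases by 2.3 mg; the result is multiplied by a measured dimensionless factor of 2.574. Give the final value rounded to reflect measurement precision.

597.03 mg − 2.3 mg = 594.73 mg; the difference is limited to 1 decimal place (4 s.f.).
Carrying full precision, 594.73 × 2.574 = 1530.83502 mg; 2.574 has 4 s.f., so the result keeps min(4, 4) = 4 s.f.
Rounded to 4 significant figures: 1531 mg.

1531 mg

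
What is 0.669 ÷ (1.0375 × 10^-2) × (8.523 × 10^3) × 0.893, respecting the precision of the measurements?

0.669 ÷ (1.0375 × 10^-2) × (8.523 × 10^3) × 0.893 = 490774.466602…
Multiplication/division keeps the fewest significant figures: 0.669 → 3 s.f., 1.0375 × 10^-2 → 5 s.f., 8.523 × 10^3 → 4 s.f., 0.893 → 3 s.f.; limit is 3.
Rounded to 3 significant figures: 4.91 × 10^5.

4.91 × 10^5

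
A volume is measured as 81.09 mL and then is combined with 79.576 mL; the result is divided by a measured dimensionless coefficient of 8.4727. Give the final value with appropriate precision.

81.09 mL + 79.576 mL = 160.666 mL; the sum is limited to 2 decimal places (5 s.f.).
Carrying full precision, 160.666 ÷ 8.4727 = 18.9627863609… mL; 8.4727 has 5 s.f., so the result keeps min(5, 5) = 5 s.f.
Rounded to 5 significant figures: 18.963 mL.

18.963 mL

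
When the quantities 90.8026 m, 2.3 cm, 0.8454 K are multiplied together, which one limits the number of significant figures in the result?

90.8026 m → 6 s.f.; 2.3 cm → 2 s.f.; 0.8454 K → 4 s.f.
The fewest is 2 significant figures, from 2.3 cm.

2.3 cm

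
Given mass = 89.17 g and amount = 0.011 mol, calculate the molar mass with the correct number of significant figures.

molar mass = 89.17 g ÷ 0.011 mol = 8106.36363636… g/mol.
89.17 has 4 significant figures; 0.011 has 2.
Division/multiplication keeps the fewest: 2 significant figures.
Rounded: 8.1 × 10³ g/mol.

8.1 × 10³ g/mol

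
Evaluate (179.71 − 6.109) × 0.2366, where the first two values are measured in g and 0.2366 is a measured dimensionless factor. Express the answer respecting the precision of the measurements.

179.71 g − 6.109 g = 173.601 g; the difference is limited to 2 decimal places (5 s.f.).
Carrying full precision, 173.601 × 0.2366 = 41.0739966 g; 0.2366 has 4 s.f., so the result keeps min(5, 4) = 4 s.f.
Rounded to 4 significant figures: 41.07 g.

41.07 g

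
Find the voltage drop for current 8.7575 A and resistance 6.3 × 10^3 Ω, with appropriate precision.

5.5 × 10^4 V

voltage drop = 8.7575 A × 6.3 × 10^3 Ω = 55172.25 V.
8.7575 has 5 significant figures; 6.3 × 10^3 has 2.
Division/multiplication keeps the fewest: 2 significant figures.
Rounded: 5.5 × 10^4 V.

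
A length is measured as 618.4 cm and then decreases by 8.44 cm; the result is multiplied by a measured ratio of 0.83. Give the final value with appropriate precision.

618.4 cm − 8.44 cm = 609.96 cm; the difference is limited to 1 decimal place (4 s.f.).
Carrying full precision, 609.96 × 0.83 = 506.2668 cm; 0.83 has 2 s.f., so the result keeps min(4, 2) = 2 s.f.
Rounded to 2 significant figures: 5.1 × 10^2 cm.

5.1 × 10^2 cm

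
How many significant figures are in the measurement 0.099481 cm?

5

0.099481: leading zeros are not significant.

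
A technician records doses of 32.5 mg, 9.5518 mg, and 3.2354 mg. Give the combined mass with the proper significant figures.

32.5 mg + 9.5518 mg + 3.2354 mg = 45.2872 mg.
Addition/subtraction keeps the fewest decimal places: 32.5 → 1 decimal place, 9.5518 → 4 decimal places, 3.2354 → 4 decimal places; limit is 1.
Rounded to 1 decimal place: 45.3 mg.

45.3 mg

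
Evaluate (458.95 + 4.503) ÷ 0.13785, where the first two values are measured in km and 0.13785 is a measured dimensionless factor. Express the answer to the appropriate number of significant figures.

458.95 km + 4.503 km = 463.453 km; the sum is limited to 2 decimal places (5 s.f.).
Carrying full precision, 463.453 ÷ 0.13785 = 3362.00943054… km; 0.13785 has 5 s.f., so the result keeps min(5, 5) = 5 s.f.
Rounded to 5 significant figures: 3362.0 km.

3362.0 km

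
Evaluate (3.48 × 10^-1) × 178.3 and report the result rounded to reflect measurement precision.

(3.48 × 10^-1) × 178.3 = 62.0484
Multiplication/division keeps the fewest significant figures: 3.48 × 10^-1 → 3 s.f., 178.3 → 4 s.f.; limit is 3.
Rounded to 3 significant figures: 62.0.

62.0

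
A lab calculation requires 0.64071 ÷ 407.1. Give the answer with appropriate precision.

0.001574

0.64071 ÷ 407.1 = 0.00157383935151…
Multiplication/division keeps the fewest significant figures: 0.64071 → 5 s.f., 407.1 → 4 s.f.; limit is 4.
Rounded to 4 significant figures: 0.001574.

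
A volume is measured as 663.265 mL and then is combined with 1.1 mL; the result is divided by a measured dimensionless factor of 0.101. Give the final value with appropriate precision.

6.58 × 10^3 mL

663.265 mL + 1.1 mL = 664.365 mL; the sum is limited to 1 decimal place (4 s.f.).
Carrying full precision, 664.365 ÷ 0.101 = 6577.87128713… mL; 0.101 has 3 s.f., so the result keeps min(4, 3) = 3 s.f.
Rounded to 3 significant figures: 6.58 × 10^3 mL.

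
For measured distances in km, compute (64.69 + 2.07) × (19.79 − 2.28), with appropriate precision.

64.69 + 2.07 = 66.76, limited to 2 d.p. → 4 s.f.; 19.79 − 2.28 = 17.51, limited to 2 d.p. → 4 s.f.
Carrying full precision, 66.76 × 17.51 = 1168.9676; keep min(4, 4) = 4 s.f.
Rounded to 4 significant figures: 1169 km².

1169 km²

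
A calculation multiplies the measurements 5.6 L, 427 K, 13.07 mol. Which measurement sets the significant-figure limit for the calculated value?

5.6 L

5.6 L → 2 s.f.; 427 K → 3 s.f.; 13.07 mol → 4 s.f.
The fewest is 2 significant figures, from 5.6 L.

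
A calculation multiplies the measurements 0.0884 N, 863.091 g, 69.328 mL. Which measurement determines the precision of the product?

0.0884 N

0.0884 N → 3 s.f.; 863.091 g → 6 s.f.; 69.328 mL → 5 s.f.
The fewest is 3 significant figures, from 0.0884 N.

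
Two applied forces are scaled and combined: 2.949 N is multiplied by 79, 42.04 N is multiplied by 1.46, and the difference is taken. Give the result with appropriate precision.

2.949 × 79 = 232.971 → 2.3 × 10^2 N (2 s.f., last digit at the 10^1 place).
42.04 × 1.46 = 61.3784 → 61.4 N (3 s.f., last digit at the 10^-1 place).
Difference: 171.5926 N; keep the coarser place, 10^1.
Result: 1.7 × 10^2 N.

1.7 × 10^2 N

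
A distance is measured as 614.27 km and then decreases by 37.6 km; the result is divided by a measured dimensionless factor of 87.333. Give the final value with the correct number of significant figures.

614.27 km − 37.6 km = 576.67 km; the difference is limited to 1 decimal place (4 s.f.).
Carrying full precision, 576.67 ÷ 87.333 = 6.60311680579… km; 87.333 has 5 s.f., so the result keeps min(4, 5) = 4 s.f.
Rounded to 4 significant figures: 6.603 km.

6.603 km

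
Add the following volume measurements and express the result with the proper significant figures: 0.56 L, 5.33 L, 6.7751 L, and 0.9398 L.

0.56 L + 5.33 L + 6.7751 L + 0.9398 L = 13.6049 L.
Addition/subtraction keeps the fewest decimal places: 0.56 → 2 decimal places, 5.33 → 2 decimal places, 6.7751 → 4 decimal places, 0.9398 → 4 decimal places; limit is 2.
Rounded to 2 decimal places: 13.60 L.

13.60 L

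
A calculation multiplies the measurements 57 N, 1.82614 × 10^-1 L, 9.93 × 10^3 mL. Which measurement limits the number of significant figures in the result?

57 N → 2 s.f.; 1.82614 × 10^-1 L → 6 s.f.; 9.93 × 10^3 mL → 3 s.f.
The fewest is 2 significant figures, from 57 N.

57 N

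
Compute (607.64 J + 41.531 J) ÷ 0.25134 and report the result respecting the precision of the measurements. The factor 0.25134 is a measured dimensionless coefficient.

2582.8 J

607.64 J + 41.531 J = 649.171 J; the sum is limited to 2 decimal places (5 s.f.).
Carrying full precision, 649.171 ÷ 0.25134 = 2582.83997772… J; 0.25134 has 5 s.f., so the result keeps min(5, 5) = 5 s.f.
Rounded to 5 significant figures: 2582.8 J.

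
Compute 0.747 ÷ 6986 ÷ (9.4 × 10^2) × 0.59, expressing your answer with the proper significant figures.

6.7 × 10^-8

0.747 ÷ 6986 ÷ (9.4 × 10^2) × 0.59 = 6.71144721053 × 10^-8…
Multiplication/division keeps the fewest significant figures: 0.747 → 3 s.f., 6986 → 4 s.f., 9.4 × 10^2 → 2 s.f., 0.59 → 2 s.f.; limit is 2.
Rounded to 2 significant figures: 6.7 × 10^-8.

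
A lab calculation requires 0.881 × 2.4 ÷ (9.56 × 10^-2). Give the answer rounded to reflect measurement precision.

22

0.881 × 2.4 ÷ (9.56 × 10^-2) = 22.1171548117…
Multiplication/division keeps the fewest significant figures: 0.881 → 3 s.f., 2.4 → 2 s.f., 9.56 × 10^-2 → 3 s.f.; limit is 2.
Rounded to 2 significant figures: 22.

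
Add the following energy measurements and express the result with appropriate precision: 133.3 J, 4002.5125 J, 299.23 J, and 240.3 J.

133.3 J + 4002.5125 J + 299.23 J + 240.3 J = 4675.3425 J.
Addition/subtraction keeps the fewest decimal places: 133.3 → 1 decimal place, 4002.5125 → 4 decimal places, 299.23 → 2 decimal places, 240.3 → 1 decimal place; limit is 1.
Rounded to 1 decimal place: 4675.3 J.

4675.3 J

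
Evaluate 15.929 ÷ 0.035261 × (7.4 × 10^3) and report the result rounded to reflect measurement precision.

15.929 ÷ 0.035261 × (7.4 × 10^3) = 3342917.10388…
Multiplication/division keeps the fewest significant figures: 15.929 → 5 s.f., 0.035261 → 5 s.f., 7.4 × 10^3 → 2 s.f.; limit is 2.
Rounded to 2 significant figures: 3.3 × 10^6.

3.3 × 10^6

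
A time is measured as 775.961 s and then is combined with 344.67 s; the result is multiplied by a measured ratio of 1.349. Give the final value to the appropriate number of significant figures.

1512 s

775.961 s + 344.67 s = 1120.631 s; the sum is limited to 2 decimal places (6 s.f.).
Carrying full precision, 1120.631 × 1.349 = 1511.731219 s; 1.349 has 4 s.f., so the result keeps min(6, 4) = 4 s.f.
Rounded to 4 significant figures: 1512 s.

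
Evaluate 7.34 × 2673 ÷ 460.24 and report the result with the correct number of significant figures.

7.34 × 2673 ÷ 460.24 = 42.629541109…
Multiplication/division keeps the fewest significant figures: 7.34 → 3 s.f., 2673 → 4 s.f., 460.24 → 5 s.f.; limit is 3.
Rounded to 3 significant figures: 42.6.

42.6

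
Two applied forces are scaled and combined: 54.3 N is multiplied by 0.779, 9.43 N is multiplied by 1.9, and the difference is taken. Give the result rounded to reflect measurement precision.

24 N

54.3 × 0.779 = 42.2997 → 42.3 N (3 s.f., last digit at the 10^-1 place).
9.43 × 1.9 = 17.917 → 18 N (2 s.f., last digit at the 10^0 place).
Difference: 24.3827 N; keep the coarser place, 10^0.
Result: 24 N.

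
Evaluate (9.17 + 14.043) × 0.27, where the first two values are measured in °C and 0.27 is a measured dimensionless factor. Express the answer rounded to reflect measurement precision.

9.17 °C + 14.043 °C = 23.213 °C; the sum is limited to 2 decimal places (4 s.f.).
Carrying full precision, 23.213 × 0.27 = 6.26751 °C; 0.27 has 2 s.f., so the result keeps min(4, 2) = 2 s.f.
Rounded to 2 significant figures: 6.3 °C.

6.3 °C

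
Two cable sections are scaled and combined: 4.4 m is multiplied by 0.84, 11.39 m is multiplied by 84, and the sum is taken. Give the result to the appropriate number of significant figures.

9.6 × 10^2 m

4.4 × 0.84 = 3.696 → 3.7 m (2 s.f., last digit at the 10^-1 place).
11.39 × 84 = 956.76 → 9.6 × 10^2 m (2 s.f., last digit at the 10^1 place).
Sum: 960.456 m; keep the coarser place, 10^1.
Result: 9.6 × 10^2 m.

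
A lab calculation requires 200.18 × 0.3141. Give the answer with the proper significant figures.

62.88

200.18 × 0.3141 = 62.876538
Multiplication/division keeps the fewest significant figures: 200.18 → 5 s.f., 0.3141 → 4 s.f.; limit is 4.
Rounded to 4 significant figures: 62.88.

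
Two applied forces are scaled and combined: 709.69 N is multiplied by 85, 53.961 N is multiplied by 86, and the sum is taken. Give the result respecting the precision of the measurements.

6.5 × 10^4 N

709.69 × 85 = 60323.65 → 6.0 × 10^4 N (2 s.f., last digit at the 10^3 place).
53.961 × 86 = 4640.646 → 4.6 × 10^3 N (2 s.f., last digit at the 10^2 place).
Sum: 64964.296 N; keep the coarser place, 10^3.
Result: 6.5 × 10^4 N.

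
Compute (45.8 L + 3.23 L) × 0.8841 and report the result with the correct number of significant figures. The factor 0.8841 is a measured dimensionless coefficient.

45.8 L + 3.23 L = 49.03 L; the sum is limited to 1 decimal place (3 s.f.).
Carrying full precision, 49.03 × 0.8841 = 43.347423 L; 0.8841 has 4 s.f., so the result keeps min(3, 4) = 3 s.f.
Rounded to 3 significant figures: 43.3 L.

43.3 L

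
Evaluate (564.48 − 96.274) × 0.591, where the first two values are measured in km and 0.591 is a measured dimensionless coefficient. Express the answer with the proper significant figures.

564.48 km − 96.274 km = 468.206 km; the difference is limited to 2 decimal places (5 s.f.).
Carrying full precision, 468.206 × 0.591 = 276.709746 km; 0.591 has 3 s.f., so the result keeps min(5, 3) = 3 s.f.
Rounded to 3 significant figures: 277 km.

277 km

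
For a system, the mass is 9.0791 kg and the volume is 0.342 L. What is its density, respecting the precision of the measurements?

density = 9.0791 kg ÷ 0.342 L = 26.5470760234… kg/L.
9.0791 has 5 significant figures; 0.342 has 3.
Division/multiplication keeps the fewest: 3 significant figures.
Rounded: 26.5 kg/L.

26.5 kg/L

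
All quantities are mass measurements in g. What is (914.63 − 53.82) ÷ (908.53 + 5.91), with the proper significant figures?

9.4135 × 10⁻¹

914.63 − 53.82 = 860.81, limited to 2 d.p. → 5 s.f.; 908.53 + 5.91 = 914.44, limited to 2 d.p. → 5 s.f.
Carrying full precision, 860.81 ÷ 914.44 = 0.941352084336…; keep min(5, 5) = 5 s.f.
Rounded to 5 significant figures: 9.4135 × 10⁻¹.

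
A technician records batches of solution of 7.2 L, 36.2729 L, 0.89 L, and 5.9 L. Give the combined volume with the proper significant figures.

50.3 L

7.2 L + 36.2729 L + 0.89 L + 5.9 L = 50.2629 L.
Addition/subtraction keeps the fewest decimal places: 7.2 → 1 decimal place, 36.2729 → 4 decimal places, 0.89 → 2 decimal places, 5.9 → 1 decimal place; limit is 1.
Rounded to 1 decimal place: 50.3 L.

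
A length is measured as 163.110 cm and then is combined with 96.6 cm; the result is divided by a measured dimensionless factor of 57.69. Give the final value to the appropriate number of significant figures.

4.502 cm

163.110 cm + 96.6 cm = 259.710 cm; the sum is limited to 1 decimal place (4 s.f.).
Carrying full precision, 259.710 ÷ 57.69 = 4.5018200728… cm; 57.69 has 4 s.f., so the result keeps min(4, 4) = 4 s.f.
Rounded to 4 significant figures: 4.502 cm.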